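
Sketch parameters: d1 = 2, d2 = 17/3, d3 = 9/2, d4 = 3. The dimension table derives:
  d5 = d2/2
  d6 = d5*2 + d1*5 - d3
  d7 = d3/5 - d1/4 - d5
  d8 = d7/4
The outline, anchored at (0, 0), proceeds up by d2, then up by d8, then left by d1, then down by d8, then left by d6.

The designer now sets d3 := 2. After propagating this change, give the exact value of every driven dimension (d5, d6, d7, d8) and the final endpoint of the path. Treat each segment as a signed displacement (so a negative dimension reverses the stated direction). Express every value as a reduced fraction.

d5 = 17/6
d6 = 41/3
d7 = -44/15
d8 = -11/15
endpoint = (-47/3, 17/3)

Apply edit: d3 := 2
  d5 = d2/2 = 17/6
  d6 = d5*2 + d1*5 - d3 = 41/3
  d7 = d3/5 - d1/4 - d5 = -44/15
  d8 = d7/4 = -11/15
Walk from origin (0, 0):
  seg 1: up by d2 = 17/3 → (0, 17/3)
  seg 2: up by d8 = -11/15 → (0, 74/15)
  seg 3: left by d1 = 2 → (-2, 74/15)
  seg 4: down by d8 = -11/15 → (-2, 17/3)
  seg 5: left by d6 = 41/3 → (-47/3, 17/3)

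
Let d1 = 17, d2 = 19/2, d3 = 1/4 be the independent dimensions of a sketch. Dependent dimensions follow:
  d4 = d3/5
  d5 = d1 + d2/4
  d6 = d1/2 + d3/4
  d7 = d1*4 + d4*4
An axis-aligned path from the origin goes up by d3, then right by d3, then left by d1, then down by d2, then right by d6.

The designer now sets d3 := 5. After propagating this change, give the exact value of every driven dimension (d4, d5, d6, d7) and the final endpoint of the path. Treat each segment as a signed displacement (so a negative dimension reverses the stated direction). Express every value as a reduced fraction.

Apply edit: d3 := 5
  d4 = d3/5 = 1
  d5 = d1 + d2/4 = 155/8
  d6 = d1/2 + d3/4 = 39/4
  d7 = d1*4 + d4*4 = 72
Walk from origin (0, 0):
  seg 1: up by d3 = 5 → (0, 5)
  seg 2: right by d3 = 5 → (5, 5)
  seg 3: left by d1 = 17 → (-12, 5)
  seg 4: down by d2 = 19/2 → (-12, -9/2)
  seg 5: right by d6 = 39/4 → (-9/4, -9/2)

d4 = 1
d5 = 155/8
d6 = 39/4
d7 = 72
endpoint = (-9/4, -9/2)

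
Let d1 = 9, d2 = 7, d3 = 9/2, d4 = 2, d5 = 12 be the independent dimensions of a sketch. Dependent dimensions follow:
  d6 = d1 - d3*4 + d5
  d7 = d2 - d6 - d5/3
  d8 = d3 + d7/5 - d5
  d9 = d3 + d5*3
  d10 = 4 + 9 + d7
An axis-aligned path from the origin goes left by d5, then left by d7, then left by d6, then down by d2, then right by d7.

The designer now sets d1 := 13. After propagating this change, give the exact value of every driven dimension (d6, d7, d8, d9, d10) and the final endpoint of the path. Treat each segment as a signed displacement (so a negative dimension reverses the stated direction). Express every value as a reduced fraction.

Apply edit: d1 := 13
  d6 = d1 - d3*4 + d5 = 7
  d7 = d2 - d6 - d5/3 = -4
  d8 = d3 + d7/5 - d5 = -83/10
  d9 = d3 + d5*3 = 81/2
  d10 = 4 + 9 + d7 = 9
Walk from origin (0, 0):
  seg 1: left by d5 = 12 → (-12, 0)
  seg 2: left by d7 = -4 → (-8, 0)
  seg 3: left by d6 = 7 → (-15, 0)
  seg 4: down by d2 = 7 → (-15, -7)
  seg 5: right by d7 = -4 → (-19, -7)

d6 = 7
d7 = -4
d8 = -83/10
d9 = 81/2
d10 = 9
endpoint = (-19, -7)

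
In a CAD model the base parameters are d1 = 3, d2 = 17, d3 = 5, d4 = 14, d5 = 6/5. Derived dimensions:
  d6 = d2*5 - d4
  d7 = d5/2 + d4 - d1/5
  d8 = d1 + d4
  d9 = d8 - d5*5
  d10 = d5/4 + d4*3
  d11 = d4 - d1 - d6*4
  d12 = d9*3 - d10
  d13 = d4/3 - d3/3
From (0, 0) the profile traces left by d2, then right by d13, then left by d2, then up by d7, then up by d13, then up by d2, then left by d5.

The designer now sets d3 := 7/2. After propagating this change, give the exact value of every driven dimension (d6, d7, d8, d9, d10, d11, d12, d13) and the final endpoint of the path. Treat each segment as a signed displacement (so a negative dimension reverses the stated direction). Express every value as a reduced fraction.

Apply edit: d3 := 7/2
  d6 = d2*5 - d4 = 71
  d7 = d5/2 + d4 - d1/5 = 14
  d8 = d1 + d4 = 17
  d9 = d8 - d5*5 = 11
  d10 = d5/4 + d4*3 = 423/10
  d11 = d4 - d1 - d6*4 = -273
  d12 = d9*3 - d10 = -93/10
  d13 = d4/3 - d3/3 = 7/2
Walk from origin (0, 0):
  seg 1: left by d2 = 17 → (-17, 0)
  seg 2: right by d13 = 7/2 → (-27/2, 0)
  seg 3: left by d2 = 17 → (-61/2, 0)
  seg 4: up by d7 = 14 → (-61/2, 14)
  seg 5: up by d13 = 7/2 → (-61/2, 35/2)
  seg 6: up by d2 = 17 → (-61/2, 69/2)
  seg 7: left by d5 = 6/5 → (-317/10, 69/2)

d6 = 71
d7 = 14
d8 = 17
d9 = 11
d10 = 423/10
d11 = -273
d12 = -93/10
d13 = 7/2
endpoint = (-317/10, 69/2)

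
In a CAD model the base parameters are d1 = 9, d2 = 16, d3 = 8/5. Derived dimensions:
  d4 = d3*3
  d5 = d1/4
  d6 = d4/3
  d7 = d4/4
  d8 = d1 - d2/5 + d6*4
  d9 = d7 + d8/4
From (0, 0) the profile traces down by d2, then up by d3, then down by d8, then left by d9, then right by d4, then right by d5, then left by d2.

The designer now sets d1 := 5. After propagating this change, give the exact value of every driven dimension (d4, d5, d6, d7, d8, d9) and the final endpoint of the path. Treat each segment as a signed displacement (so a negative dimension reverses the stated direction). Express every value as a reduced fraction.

Apply edit: d1 := 5
  d4 = d3*3 = 24/5
  d5 = d1/4 = 5/4
  d6 = d4/3 = 8/5
  d7 = d4/4 = 6/5
  d8 = d1 - d2/5 + d6*4 = 41/5
  d9 = d7 + d8/4 = 13/4
Walk from origin (0, 0):
  seg 1: down by d2 = 16 → (0, -16)
  seg 2: up by d3 = 8/5 → (0, -72/5)
  seg 3: down by d8 = 41/5 → (0, -113/5)
  seg 4: left by d9 = 13/4 → (-13/4, -113/5)
  seg 5: right by d4 = 24/5 → (31/20, -113/5)
  seg 6: right by d5 = 5/4 → (14/5, -113/5)
  seg 7: left by d2 = 16 → (-66/5, -113/5)

d4 = 24/5
d5 = 5/4
d6 = 8/5
d7 = 6/5
d8 = 41/5
d9 = 13/4
endpoint = (-66/5, -113/5)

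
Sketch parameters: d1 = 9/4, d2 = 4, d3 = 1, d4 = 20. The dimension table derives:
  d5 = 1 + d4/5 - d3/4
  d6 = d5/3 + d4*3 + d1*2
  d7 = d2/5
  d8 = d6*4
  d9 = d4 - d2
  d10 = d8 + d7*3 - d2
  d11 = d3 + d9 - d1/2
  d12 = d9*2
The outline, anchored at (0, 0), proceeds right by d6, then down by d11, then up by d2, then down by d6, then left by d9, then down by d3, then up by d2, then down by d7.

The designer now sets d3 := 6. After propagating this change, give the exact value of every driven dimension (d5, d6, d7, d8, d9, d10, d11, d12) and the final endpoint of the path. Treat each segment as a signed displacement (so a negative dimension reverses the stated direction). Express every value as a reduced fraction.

d5 = 7/2
d6 = 197/3
d7 = 4/5
d8 = 788/3
d9 = 16
d10 = 3916/15
d11 = 167/8
d12 = 32
endpoint = (149/3, -10241/120)

Apply edit: d3 := 6
  d5 = 1 + d4/5 - d3/4 = 7/2
  d6 = d5/3 + d4*3 + d1*2 = 197/3
  d7 = d2/5 = 4/5
  d8 = d6*4 = 788/3
  d9 = d4 - d2 = 16
  d10 = d8 + d7*3 - d2 = 3916/15
  d11 = d3 + d9 - d1/2 = 167/8
  d12 = d9*2 = 32
Walk from origin (0, 0):
  seg 1: right by d6 = 197/3 → (197/3, 0)
  seg 2: down by d11 = 167/8 → (197/3, -167/8)
  seg 3: up by d2 = 4 → (197/3, -135/8)
  seg 4: down by d6 = 197/3 → (197/3, -1981/24)
  seg 5: left by d9 = 16 → (149/3, -1981/24)
  seg 6: down by d3 = 6 → (149/3, -2125/24)
  seg 7: up by d2 = 4 → (149/3, -2029/24)
  seg 8: down by d7 = 4/5 → (149/3, -10241/120)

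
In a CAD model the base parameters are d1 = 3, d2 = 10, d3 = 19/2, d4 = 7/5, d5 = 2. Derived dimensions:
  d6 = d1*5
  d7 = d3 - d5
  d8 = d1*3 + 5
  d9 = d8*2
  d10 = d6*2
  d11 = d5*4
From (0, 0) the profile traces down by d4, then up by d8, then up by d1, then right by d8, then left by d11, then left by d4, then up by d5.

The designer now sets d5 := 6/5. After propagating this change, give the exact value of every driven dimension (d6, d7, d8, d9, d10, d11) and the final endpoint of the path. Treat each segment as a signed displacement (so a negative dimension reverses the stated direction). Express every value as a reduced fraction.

Apply edit: d5 := 6/5
  d6 = d1*5 = 15
  d7 = d3 - d5 = 83/10
  d8 = d1*3 + 5 = 14
  d9 = d8*2 = 28
  d10 = d6*2 = 30
  d11 = d5*4 = 24/5
Walk from origin (0, 0):
  seg 1: down by d4 = 7/5 → (0, -7/5)
  seg 2: up by d8 = 14 → (0, 63/5)
  seg 3: up by d1 = 3 → (0, 78/5)
  seg 4: right by d8 = 14 → (14, 78/5)
  seg 5: left by d11 = 24/5 → (46/5, 78/5)
  seg 6: left by d4 = 7/5 → (39/5, 78/5)
  seg 7: up by d5 = 6/5 → (39/5, 84/5)

d6 = 15
d7 = 83/10
d8 = 14
d9 = 28
d10 = 30
d11 = 24/5
endpoint = (39/5, 84/5)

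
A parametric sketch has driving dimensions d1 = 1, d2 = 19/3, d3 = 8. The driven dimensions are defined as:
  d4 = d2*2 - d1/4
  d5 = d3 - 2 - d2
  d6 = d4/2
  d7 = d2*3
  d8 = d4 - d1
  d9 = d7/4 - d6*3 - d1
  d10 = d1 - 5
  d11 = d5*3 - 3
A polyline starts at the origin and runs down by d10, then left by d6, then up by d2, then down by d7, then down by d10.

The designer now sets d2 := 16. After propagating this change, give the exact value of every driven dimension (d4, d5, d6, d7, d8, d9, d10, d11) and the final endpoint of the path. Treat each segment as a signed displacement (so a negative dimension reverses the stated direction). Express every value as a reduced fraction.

Apply edit: d2 := 16
  d4 = d2*2 - d1/4 = 127/4
  d5 = d3 - 2 - d2 = -10
  d6 = d4/2 = 127/8
  d7 = d2*3 = 48
  d8 = d4 - d1 = 123/4
  d9 = d7/4 - d6*3 - d1 = -293/8
  d10 = d1 - 5 = -4
  d11 = d5*3 - 3 = -33
Walk from origin (0, 0):
  seg 1: down by d10 = -4 → (0, 4)
  seg 2: left by d6 = 127/8 → (-127/8, 4)
  seg 3: up by d2 = 16 → (-127/8, 20)
  seg 4: down by d7 = 48 → (-127/8, -28)
  seg 5: down by d10 = -4 → (-127/8, -24)

d4 = 127/4
d5 = -10
d6 = 127/8
d7 = 48
d8 = 123/4
d9 = -293/8
d10 = -4
d11 = -33
endpoint = (-127/8, -24)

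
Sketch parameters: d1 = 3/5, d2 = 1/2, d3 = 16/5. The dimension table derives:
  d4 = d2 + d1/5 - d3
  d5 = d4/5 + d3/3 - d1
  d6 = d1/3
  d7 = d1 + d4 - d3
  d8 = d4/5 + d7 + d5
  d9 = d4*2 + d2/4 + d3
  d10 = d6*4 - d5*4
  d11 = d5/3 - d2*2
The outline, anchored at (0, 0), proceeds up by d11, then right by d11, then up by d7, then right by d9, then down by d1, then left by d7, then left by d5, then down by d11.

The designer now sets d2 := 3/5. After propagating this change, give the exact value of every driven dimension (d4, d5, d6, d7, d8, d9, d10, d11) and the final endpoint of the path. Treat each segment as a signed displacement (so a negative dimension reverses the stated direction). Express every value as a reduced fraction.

d4 = -62/25
d5 = -11/375
d6 = 1/5
d7 = -127/25
d8 = -2102/375
d9 = -161/100
d10 = 344/375
d11 = -1361/1125
endpoint = (10303/4500, -142/25)

Apply edit: d2 := 3/5
  d4 = d2 + d1/5 - d3 = -62/25
  d5 = d4/5 + d3/3 - d1 = -11/375
  d6 = d1/3 = 1/5
  d7 = d1 + d4 - d3 = -127/25
  d8 = d4/5 + d7 + d5 = -2102/375
  d9 = d4*2 + d2/4 + d3 = -161/100
  d10 = d6*4 - d5*4 = 344/375
  d11 = d5/3 - d2*2 = -1361/1125
Walk from origin (0, 0):
  seg 1: up by d11 = -1361/1125 → (0, -1361/1125)
  seg 2: right by d11 = -1361/1125 → (-1361/1125, -1361/1125)
  seg 3: up by d7 = -127/25 → (-1361/1125, -7076/1125)
  seg 4: right by d9 = -161/100 → (-12689/4500, -7076/1125)
  seg 5: down by d1 = 3/5 → (-12689/4500, -7751/1125)
  seg 6: left by d7 = -127/25 → (10171/4500, -7751/1125)
  seg 7: left by d5 = -11/375 → (10303/4500, -7751/1125)
  seg 8: down by d11 = -1361/1125 → (10303/4500, -142/25)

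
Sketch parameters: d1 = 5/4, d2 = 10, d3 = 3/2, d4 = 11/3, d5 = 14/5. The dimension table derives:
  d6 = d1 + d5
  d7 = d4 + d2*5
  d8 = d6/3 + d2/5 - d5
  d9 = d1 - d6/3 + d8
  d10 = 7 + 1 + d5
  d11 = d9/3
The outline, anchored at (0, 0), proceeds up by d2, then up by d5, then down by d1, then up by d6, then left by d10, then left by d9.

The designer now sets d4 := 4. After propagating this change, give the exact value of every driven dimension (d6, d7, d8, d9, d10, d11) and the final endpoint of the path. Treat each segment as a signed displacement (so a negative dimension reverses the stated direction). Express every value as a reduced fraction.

Apply edit: d4 := 4
  d6 = d1 + d5 = 81/20
  d7 = d4 + d2*5 = 54
  d8 = d6/3 + d2/5 - d5 = 11/20
  d9 = d1 - d6/3 + d8 = 9/20
  d10 = 7 + 1 + d5 = 54/5
  d11 = d9/3 = 3/20
Walk from origin (0, 0):
  seg 1: up by d2 = 10 → (0, 10)
  seg 2: up by d5 = 14/5 → (0, 64/5)
  seg 3: down by d1 = 5/4 → (0, 231/20)
  seg 4: up by d6 = 81/20 → (0, 78/5)
  seg 5: left by d10 = 54/5 → (-54/5, 78/5)
  seg 6: left by d9 = 9/20 → (-45/4, 78/5)

d6 = 81/20
d7 = 54
d8 = 11/20
d9 = 9/20
d10 = 54/5
d11 = 3/20
endpoint = (-45/4, 78/5)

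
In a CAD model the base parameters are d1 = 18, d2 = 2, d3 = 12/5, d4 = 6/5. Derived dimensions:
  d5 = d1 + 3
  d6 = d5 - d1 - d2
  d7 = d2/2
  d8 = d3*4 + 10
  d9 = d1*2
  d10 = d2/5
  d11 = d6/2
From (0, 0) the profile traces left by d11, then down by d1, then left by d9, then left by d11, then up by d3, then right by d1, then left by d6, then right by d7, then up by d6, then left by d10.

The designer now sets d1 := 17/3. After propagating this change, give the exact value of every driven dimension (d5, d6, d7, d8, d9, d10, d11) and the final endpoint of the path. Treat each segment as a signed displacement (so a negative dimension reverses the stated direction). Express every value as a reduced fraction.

d5 = 26/3
d6 = 1
d7 = 1
d8 = 98/5
d9 = 34/3
d10 = 2/5
d11 = 1/2
endpoint = (-106/15, -34/15)

Apply edit: d1 := 17/3
  d5 = d1 + 3 = 26/3
  d6 = d5 - d1 - d2 = 1
  d7 = d2/2 = 1
  d8 = d3*4 + 10 = 98/5
  d9 = d1*2 = 34/3
  d10 = d2/5 = 2/5
  d11 = d6/2 = 1/2
Walk from origin (0, 0):
  seg 1: left by d11 = 1/2 → (-1/2, 0)
  seg 2: down by d1 = 17/3 → (-1/2, -17/3)
  seg 3: left by d9 = 34/3 → (-71/6, -17/3)
  seg 4: left by d11 = 1/2 → (-37/3, -17/3)
  seg 5: up by d3 = 12/5 → (-37/3, -49/15)
  seg 6: right by d1 = 17/3 → (-20/3, -49/15)
  seg 7: left by d6 = 1 → (-23/3, -49/15)
  seg 8: right by d7 = 1 → (-20/3, -49/15)
  seg 9: up by d6 = 1 → (-20/3, -34/15)
  seg 10: left by d10 = 2/5 → (-106/15, -34/15)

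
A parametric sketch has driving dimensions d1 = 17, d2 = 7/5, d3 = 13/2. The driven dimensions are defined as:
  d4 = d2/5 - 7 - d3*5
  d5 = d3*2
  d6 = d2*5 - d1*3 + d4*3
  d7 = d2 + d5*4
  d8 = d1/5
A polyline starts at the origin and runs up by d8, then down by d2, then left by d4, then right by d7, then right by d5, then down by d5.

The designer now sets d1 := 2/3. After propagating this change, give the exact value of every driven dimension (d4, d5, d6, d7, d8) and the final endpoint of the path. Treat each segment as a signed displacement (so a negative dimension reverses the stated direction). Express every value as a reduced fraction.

Apply edit: d1 := 2/3
  d4 = d2/5 - 7 - d3*5 = -1961/50
  d5 = d3*2 = 13
  d6 = d2*5 - d1*3 + d4*3 = -5633/50
  d7 = d2 + d5*4 = 267/5
  d8 = d1/5 = 2/15
Walk from origin (0, 0):
  seg 1: up by d8 = 2/15 → (0, 2/15)
  seg 2: down by d2 = 7/5 → (0, -19/15)
  seg 3: left by d4 = -1961/50 → (1961/50, -19/15)
  seg 4: right by d7 = 267/5 → (4631/50, -19/15)
  seg 5: right by d5 = 13 → (5281/50, -19/15)
  seg 6: down by d5 = 13 → (5281/50, -214/15)

d4 = -1961/50
d5 = 13
d6 = -5633/50
d7 = 267/5
d8 = 2/15
endpoint = (5281/50, -214/15)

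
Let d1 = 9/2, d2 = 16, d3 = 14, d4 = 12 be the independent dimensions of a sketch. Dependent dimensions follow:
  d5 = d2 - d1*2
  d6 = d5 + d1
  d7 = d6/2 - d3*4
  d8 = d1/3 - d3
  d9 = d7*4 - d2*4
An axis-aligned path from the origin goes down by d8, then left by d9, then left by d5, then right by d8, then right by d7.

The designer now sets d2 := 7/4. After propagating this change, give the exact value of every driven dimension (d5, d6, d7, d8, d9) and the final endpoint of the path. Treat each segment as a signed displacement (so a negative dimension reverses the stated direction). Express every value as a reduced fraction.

d5 = -29/4
d6 = -11/4
d7 = -459/8
d8 = -25/2
d9 = -473/2
endpoint = (1391/8, 25/2)

Apply edit: d2 := 7/4
  d5 = d2 - d1*2 = -29/4
  d6 = d5 + d1 = -11/4
  d7 = d6/2 - d3*4 = -459/8
  d8 = d1/3 - d3 = -25/2
  d9 = d7*4 - d2*4 = -473/2
Walk from origin (0, 0):
  seg 1: down by d8 = -25/2 → (0, 25/2)
  seg 2: left by d9 = -473/2 → (473/2, 25/2)
  seg 3: left by d5 = -29/4 → (975/4, 25/2)
  seg 4: right by d8 = -25/2 → (925/4, 25/2)
  seg 5: right by d7 = -459/8 → (1391/8, 25/2)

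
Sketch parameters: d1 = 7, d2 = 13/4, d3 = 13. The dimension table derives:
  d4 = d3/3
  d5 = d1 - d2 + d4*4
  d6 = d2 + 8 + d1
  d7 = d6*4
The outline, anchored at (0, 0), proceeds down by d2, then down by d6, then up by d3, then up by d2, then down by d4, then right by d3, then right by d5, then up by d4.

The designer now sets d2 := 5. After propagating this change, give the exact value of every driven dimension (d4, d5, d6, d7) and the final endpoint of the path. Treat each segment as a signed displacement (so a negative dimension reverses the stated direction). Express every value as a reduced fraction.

d4 = 13/3
d5 = 58/3
d6 = 20
d7 = 80
endpoint = (97/3, -7)

Apply edit: d2 := 5
  d4 = d3/3 = 13/3
  d5 = d1 - d2 + d4*4 = 58/3
  d6 = d2 + 8 + d1 = 20
  d7 = d6*4 = 80
Walk from origin (0, 0):
  seg 1: down by d2 = 5 → (0, -5)
  seg 2: down by d6 = 20 → (0, -25)
  seg 3: up by d3 = 13 → (0, -12)
  seg 4: up by d2 = 5 → (0, -7)
  seg 5: down by d4 = 13/3 → (0, -34/3)
  seg 6: right by d3 = 13 → (13, -34/3)
  seg 7: right by d5 = 58/3 → (97/3, -34/3)
  seg 8: up by d4 = 13/3 → (97/3, -7)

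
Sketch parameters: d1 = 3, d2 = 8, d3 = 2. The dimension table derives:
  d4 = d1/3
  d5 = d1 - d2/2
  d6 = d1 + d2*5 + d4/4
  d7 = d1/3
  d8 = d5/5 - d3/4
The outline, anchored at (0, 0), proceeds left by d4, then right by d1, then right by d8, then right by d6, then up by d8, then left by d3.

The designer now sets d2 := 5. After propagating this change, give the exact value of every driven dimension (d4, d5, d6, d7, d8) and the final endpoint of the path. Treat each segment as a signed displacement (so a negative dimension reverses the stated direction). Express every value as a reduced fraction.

d4 = 1
d5 = 1/2
d6 = 113/4
d7 = 1
d8 = -2/5
endpoint = (557/20, -2/5)

Apply edit: d2 := 5
  d4 = d1/3 = 1
  d5 = d1 - d2/2 = 1/2
  d6 = d1 + d2*5 + d4/4 = 113/4
  d7 = d1/3 = 1
  d8 = d5/5 - d3/4 = -2/5
Walk from origin (0, 0):
  seg 1: left by d4 = 1 → (-1, 0)
  seg 2: right by d1 = 3 → (2, 0)
  seg 3: right by d8 = -2/5 → (8/5, 0)
  seg 4: right by d6 = 113/4 → (597/20, 0)
  seg 5: up by d8 = -2/5 → (597/20, -2/5)
  seg 6: left by d3 = 2 → (557/20, -2/5)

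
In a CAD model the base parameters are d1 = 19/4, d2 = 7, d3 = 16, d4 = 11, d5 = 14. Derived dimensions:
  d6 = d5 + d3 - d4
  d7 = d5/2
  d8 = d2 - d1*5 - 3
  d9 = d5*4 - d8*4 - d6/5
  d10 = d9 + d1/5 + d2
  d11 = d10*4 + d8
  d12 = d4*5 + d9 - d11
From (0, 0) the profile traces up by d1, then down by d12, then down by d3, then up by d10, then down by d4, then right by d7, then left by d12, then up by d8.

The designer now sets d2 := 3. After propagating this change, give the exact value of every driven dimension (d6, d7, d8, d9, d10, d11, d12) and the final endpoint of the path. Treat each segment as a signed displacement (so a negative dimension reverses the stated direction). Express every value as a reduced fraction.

Apply edit: d2 := 3
  d6 = d5 + d3 - d4 = 19
  d7 = d5/2 = 7
  d8 = d2 - d1*5 - 3 = -95/4
  d9 = d5*4 - d8*4 - d6/5 = 736/5
  d10 = d9 + d1/5 + d2 = 3023/20
  d11 = d10*4 + d8 = 11617/20
  d12 = d4*5 + d9 - d11 = -7573/20
Walk from origin (0, 0):
  seg 1: up by d1 = 19/4 → (0, 19/4)
  seg 2: down by d12 = -7573/20 → (0, 1917/5)
  seg 3: down by d3 = 16 → (0, 1837/5)
  seg 4: up by d10 = 3023/20 → (0, 10371/20)
  seg 5: down by d4 = 11 → (0, 10151/20)
  seg 6: right by d7 = 7 → (7, 10151/20)
  seg 7: left by d12 = -7573/20 → (7713/20, 10151/20)
  seg 8: up by d8 = -95/4 → (7713/20, 2419/5)

d6 = 19
d7 = 7
d8 = -95/4
d9 = 736/5
d10 = 3023/20
d11 = 11617/20
d12 = -7573/20
endpoint = (7713/20, 2419/5)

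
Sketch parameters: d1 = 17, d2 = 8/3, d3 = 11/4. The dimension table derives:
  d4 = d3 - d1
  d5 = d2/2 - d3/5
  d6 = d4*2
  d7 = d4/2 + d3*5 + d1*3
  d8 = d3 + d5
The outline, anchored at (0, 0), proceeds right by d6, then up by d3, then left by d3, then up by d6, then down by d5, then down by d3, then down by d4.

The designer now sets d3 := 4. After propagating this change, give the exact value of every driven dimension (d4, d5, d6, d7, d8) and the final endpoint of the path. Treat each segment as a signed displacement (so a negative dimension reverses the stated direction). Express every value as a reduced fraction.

Apply edit: d3 := 4
  d4 = d3 - d1 = -13
  d5 = d2/2 - d3/5 = 8/15
  d6 = d4*2 = -26
  d7 = d4/2 + d3*5 + d1*3 = 129/2
  d8 = d3 + d5 = 68/15
Walk from origin (0, 0):
  seg 1: right by d6 = -26 → (-26, 0)
  seg 2: up by d3 = 4 → (-26, 4)
  seg 3: left by d3 = 4 → (-30, 4)
  seg 4: up by d6 = -26 → (-30, -22)
  seg 5: down by d5 = 8/15 → (-30, -338/15)
  seg 6: down by d3 = 4 → (-30, -398/15)
  seg 7: down by d4 = -13 → (-30, -203/15)

d4 = -13
d5 = 8/15
d6 = -26
d7 = 129/2
d8 = 68/15
endpoint = (-30, -203/15)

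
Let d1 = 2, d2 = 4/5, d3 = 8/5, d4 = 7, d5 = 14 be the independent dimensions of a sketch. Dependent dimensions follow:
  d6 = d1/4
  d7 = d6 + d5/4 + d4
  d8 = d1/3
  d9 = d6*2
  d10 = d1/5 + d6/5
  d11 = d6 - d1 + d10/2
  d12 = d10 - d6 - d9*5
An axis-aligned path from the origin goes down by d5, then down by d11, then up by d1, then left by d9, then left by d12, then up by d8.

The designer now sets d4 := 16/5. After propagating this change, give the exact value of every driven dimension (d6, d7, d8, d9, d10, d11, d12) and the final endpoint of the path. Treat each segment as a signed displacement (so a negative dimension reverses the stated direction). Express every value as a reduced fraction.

Apply edit: d4 := 16/5
  d6 = d1/4 = 1/2
  d7 = d6 + d5/4 + d4 = 36/5
  d8 = d1/3 = 2/3
  d9 = d6*2 = 1
  d10 = d1/5 + d6/5 = 1/2
  d11 = d6 - d1 + d10/2 = -5/4
  d12 = d10 - d6 - d9*5 = -5
Walk from origin (0, 0):
  seg 1: down by d5 = 14 → (0, -14)
  seg 2: down by d11 = -5/4 → (0, -51/4)
  seg 3: up by d1 = 2 → (0, -43/4)
  seg 4: left by d9 = 1 → (-1, -43/4)
  seg 5: left by d12 = -5 → (4, -43/4)
  seg 6: up by d8 = 2/3 → (4, -121/12)

d6 = 1/2
d7 = 36/5
d8 = 2/3
d9 = 1
d10 = 1/2
d11 = -5/4
d12 = -5
endpoint = (4, -121/12)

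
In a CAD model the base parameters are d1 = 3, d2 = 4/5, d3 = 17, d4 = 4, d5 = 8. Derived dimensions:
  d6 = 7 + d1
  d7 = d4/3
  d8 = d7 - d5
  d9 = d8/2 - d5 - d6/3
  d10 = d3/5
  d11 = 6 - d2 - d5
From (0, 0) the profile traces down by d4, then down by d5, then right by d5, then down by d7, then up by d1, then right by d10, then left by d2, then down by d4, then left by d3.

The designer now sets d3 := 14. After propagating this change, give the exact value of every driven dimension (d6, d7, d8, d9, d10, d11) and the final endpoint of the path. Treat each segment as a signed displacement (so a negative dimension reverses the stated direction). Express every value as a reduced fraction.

d6 = 10
d7 = 4/3
d8 = -20/3
d9 = -44/3
d10 = 14/5
d11 = -14/5
endpoint = (-4, -43/3)

Apply edit: d3 := 14
  d6 = 7 + d1 = 10
  d7 = d4/3 = 4/3
  d8 = d7 - d5 = -20/3
  d9 = d8/2 - d5 - d6/3 = -44/3
  d10 = d3/5 = 14/5
  d11 = 6 - d2 - d5 = -14/5
Walk from origin (0, 0):
  seg 1: down by d4 = 4 → (0, -4)
  seg 2: down by d5 = 8 → (0, -12)
  seg 3: right by d5 = 8 → (8, -12)
  seg 4: down by d7 = 4/3 → (8, -40/3)
  seg 5: up by d1 = 3 → (8, -31/3)
  seg 6: right by d10 = 14/5 → (54/5, -31/3)
  seg 7: left by d2 = 4/5 → (10, -31/3)
  seg 8: down by d4 = 4 → (10, -43/3)
  seg 9: left by d3 = 14 → (-4, -43/3)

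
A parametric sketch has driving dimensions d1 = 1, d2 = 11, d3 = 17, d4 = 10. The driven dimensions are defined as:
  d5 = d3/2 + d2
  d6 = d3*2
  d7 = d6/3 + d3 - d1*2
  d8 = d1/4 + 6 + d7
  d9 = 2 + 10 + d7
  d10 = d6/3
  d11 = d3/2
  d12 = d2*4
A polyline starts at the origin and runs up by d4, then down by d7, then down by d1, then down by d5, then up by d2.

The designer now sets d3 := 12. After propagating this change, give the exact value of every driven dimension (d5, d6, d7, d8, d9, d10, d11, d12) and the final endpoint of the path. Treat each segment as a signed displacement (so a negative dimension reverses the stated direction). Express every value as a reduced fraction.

d5 = 17
d6 = 24
d7 = 18
d8 = 97/4
d9 = 30
d10 = 8
d11 = 6
d12 = 44
endpoint = (0, -15)

Apply edit: d3 := 12
  d5 = d3/2 + d2 = 17
  d6 = d3*2 = 24
  d7 = d6/3 + d3 - d1*2 = 18
  d8 = d1/4 + 6 + d7 = 97/4
  d9 = 2 + 10 + d7 = 30
  d10 = d6/3 = 8
  d11 = d3/2 = 6
  d12 = d2*4 = 44
Walk from origin (0, 0):
  seg 1: up by d4 = 10 → (0, 10)
  seg 2: down by d7 = 18 → (0, -8)
  seg 3: down by d1 = 1 → (0, -9)
  seg 4: down by d5 = 17 → (0, -26)
  seg 5: up by d2 = 11 → (0, -15)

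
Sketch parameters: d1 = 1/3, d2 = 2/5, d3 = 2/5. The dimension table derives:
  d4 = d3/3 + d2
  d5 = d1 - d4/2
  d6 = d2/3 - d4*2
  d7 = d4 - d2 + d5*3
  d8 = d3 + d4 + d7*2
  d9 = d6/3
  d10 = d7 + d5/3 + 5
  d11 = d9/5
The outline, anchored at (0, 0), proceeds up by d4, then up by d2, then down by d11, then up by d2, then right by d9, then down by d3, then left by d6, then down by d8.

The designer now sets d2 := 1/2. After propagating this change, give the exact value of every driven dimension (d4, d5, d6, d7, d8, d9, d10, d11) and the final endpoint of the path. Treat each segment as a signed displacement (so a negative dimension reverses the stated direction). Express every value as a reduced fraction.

Apply edit: d2 := 1/2
  d4 = d3/3 + d2 = 19/30
  d5 = d1 - d4/2 = 1/60
  d6 = d2/3 - d4*2 = -11/10
  d7 = d4 - d2 + d5*3 = 11/60
  d8 = d3 + d4 + d7*2 = 7/5
  d9 = d6/3 = -11/30
  d10 = d7 + d5/3 + 5 = 467/90
  d11 = d9/5 = -11/150
Walk from origin (0, 0):
  seg 1: up by d4 = 19/30 → (0, 19/30)
  seg 2: up by d2 = 1/2 → (0, 17/15)
  seg 3: down by d11 = -11/150 → (0, 181/150)
  seg 4: up by d2 = 1/2 → (0, 128/75)
  seg 5: right by d9 = -11/30 → (-11/30, 128/75)
  seg 6: down by d3 = 2/5 → (-11/30, 98/75)
  seg 7: left by d6 = -11/10 → (11/15, 98/75)
  seg 8: down by d8 = 7/5 → (11/15, -7/75)

d4 = 19/30
d5 = 1/60
d6 = -11/10
d7 = 11/60
d8 = 7/5
d9 = -11/30
d10 = 467/90
d11 = -11/150
endpoint = (11/15, -7/75)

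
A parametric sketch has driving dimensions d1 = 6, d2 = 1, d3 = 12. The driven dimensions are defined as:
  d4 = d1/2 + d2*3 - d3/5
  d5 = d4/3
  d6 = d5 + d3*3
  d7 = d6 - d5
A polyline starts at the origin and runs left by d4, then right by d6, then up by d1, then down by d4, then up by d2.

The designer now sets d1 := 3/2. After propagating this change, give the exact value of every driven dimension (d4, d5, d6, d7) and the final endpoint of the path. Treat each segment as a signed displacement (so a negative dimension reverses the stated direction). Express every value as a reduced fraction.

Apply edit: d1 := 3/2
  d4 = d1/2 + d2*3 - d3/5 = 27/20
  d5 = d4/3 = 9/20
  d6 = d5 + d3*3 = 729/20
  d7 = d6 - d5 = 36
Walk from origin (0, 0):
  seg 1: left by d4 = 27/20 → (-27/20, 0)
  seg 2: right by d6 = 729/20 → (351/10, 0)
  seg 3: up by d1 = 3/2 → (351/10, 3/2)
  seg 4: down by d4 = 27/20 → (351/10, 3/20)
  seg 5: up by d2 = 1 → (351/10, 23/20)

d4 = 27/20
d5 = 9/20
d6 = 729/20
d7 = 36
endpoint = (351/10, 23/20)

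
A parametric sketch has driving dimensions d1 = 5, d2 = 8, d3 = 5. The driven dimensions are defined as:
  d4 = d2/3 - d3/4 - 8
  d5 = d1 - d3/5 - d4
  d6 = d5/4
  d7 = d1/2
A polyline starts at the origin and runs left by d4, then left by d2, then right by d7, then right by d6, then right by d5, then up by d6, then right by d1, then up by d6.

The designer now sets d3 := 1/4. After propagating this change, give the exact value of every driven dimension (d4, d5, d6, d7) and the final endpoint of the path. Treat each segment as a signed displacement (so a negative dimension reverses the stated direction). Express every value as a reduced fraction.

d4 = -259/48
d5 = 2483/240
d6 = 2483/960
d7 = 5/2
endpoint = (1141/64, 2483/480)

Apply edit: d3 := 1/4
  d4 = d2/3 - d3/4 - 8 = -259/48
  d5 = d1 - d3/5 - d4 = 2483/240
  d6 = d5/4 = 2483/960
  d7 = d1/2 = 5/2
Walk from origin (0, 0):
  seg 1: left by d4 = -259/48 → (259/48, 0)
  seg 2: left by d2 = 8 → (-125/48, 0)
  seg 3: right by d7 = 5/2 → (-5/48, 0)
  seg 4: right by d6 = 2483/960 → (2383/960, 0)
  seg 5: right by d5 = 2483/240 → (821/64, 0)
  seg 6: up by d6 = 2483/960 → (821/64, 2483/960)
  seg 7: right by d1 = 5 → (1141/64, 2483/960)
  seg 8: up by d6 = 2483/960 → (1141/64, 2483/480)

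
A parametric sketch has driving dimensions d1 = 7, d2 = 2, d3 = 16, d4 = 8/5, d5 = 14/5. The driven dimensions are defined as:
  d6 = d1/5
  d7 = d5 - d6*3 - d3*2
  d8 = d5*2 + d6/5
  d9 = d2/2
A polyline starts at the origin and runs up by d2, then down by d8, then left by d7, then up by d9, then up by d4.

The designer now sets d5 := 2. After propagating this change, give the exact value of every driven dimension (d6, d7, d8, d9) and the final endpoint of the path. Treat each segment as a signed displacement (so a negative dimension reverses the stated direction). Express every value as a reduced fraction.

Apply edit: d5 := 2
  d6 = d1/5 = 7/5
  d7 = d5 - d6*3 - d3*2 = -171/5
  d8 = d5*2 + d6/5 = 107/25
  d9 = d2/2 = 1
Walk from origin (0, 0):
  seg 1: up by d2 = 2 → (0, 2)
  seg 2: down by d8 = 107/25 → (0, -57/25)
  seg 3: left by d7 = -171/5 → (171/5, -57/25)
  seg 4: up by d9 = 1 → (171/5, -32/25)
  seg 5: up by d4 = 8/5 → (171/5, 8/25)

d6 = 7/5
d7 = -171/5
d8 = 107/25
d9 = 1
endpoint = (171/5, 8/25)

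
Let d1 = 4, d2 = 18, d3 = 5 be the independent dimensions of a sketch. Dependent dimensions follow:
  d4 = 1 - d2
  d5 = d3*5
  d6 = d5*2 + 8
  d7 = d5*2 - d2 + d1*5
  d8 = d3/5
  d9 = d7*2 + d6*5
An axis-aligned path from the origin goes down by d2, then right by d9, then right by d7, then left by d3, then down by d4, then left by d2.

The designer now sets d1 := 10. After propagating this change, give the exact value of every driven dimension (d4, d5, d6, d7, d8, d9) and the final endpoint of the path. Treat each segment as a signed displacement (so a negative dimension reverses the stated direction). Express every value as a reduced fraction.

d4 = -17
d5 = 25
d6 = 58
d7 = 82
d8 = 1
d9 = 454
endpoint = (513, -1)

Apply edit: d1 := 10
  d4 = 1 - d2 = -17
  d5 = d3*5 = 25
  d6 = d5*2 + 8 = 58
  d7 = d5*2 - d2 + d1*5 = 82
  d8 = d3/5 = 1
  d9 = d7*2 + d6*5 = 454
Walk from origin (0, 0):
  seg 1: down by d2 = 18 → (0, -18)
  seg 2: right by d9 = 454 → (454, -18)
  seg 3: right by d7 = 82 → (536, -18)
  seg 4: left by d3 = 5 → (531, -18)
  seg 5: down by d4 = -17 → (531, -1)
  seg 6: left by d2 = 18 → (513, -1)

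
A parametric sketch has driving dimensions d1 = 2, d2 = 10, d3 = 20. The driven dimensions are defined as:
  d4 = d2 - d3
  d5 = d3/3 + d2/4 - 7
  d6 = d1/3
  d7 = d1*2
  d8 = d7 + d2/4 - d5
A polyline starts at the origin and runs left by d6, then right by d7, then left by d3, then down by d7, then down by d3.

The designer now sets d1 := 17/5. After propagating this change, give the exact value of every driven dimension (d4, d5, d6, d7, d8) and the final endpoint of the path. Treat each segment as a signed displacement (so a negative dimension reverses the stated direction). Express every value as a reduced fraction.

d4 = -10
d5 = 13/6
d6 = 17/15
d7 = 34/5
d8 = 107/15
endpoint = (-43/3, -134/5)

Apply edit: d1 := 17/5
  d4 = d2 - d3 = -10
  d5 = d3/3 + d2/4 - 7 = 13/6
  d6 = d1/3 = 17/15
  d7 = d1*2 = 34/5
  d8 = d7 + d2/4 - d5 = 107/15
Walk from origin (0, 0):
  seg 1: left by d6 = 17/15 → (-17/15, 0)
  seg 2: right by d7 = 34/5 → (17/3, 0)
  seg 3: left by d3 = 20 → (-43/3, 0)
  seg 4: down by d7 = 34/5 → (-43/3, -34/5)
  seg 5: down by d3 = 20 → (-43/3, -134/5)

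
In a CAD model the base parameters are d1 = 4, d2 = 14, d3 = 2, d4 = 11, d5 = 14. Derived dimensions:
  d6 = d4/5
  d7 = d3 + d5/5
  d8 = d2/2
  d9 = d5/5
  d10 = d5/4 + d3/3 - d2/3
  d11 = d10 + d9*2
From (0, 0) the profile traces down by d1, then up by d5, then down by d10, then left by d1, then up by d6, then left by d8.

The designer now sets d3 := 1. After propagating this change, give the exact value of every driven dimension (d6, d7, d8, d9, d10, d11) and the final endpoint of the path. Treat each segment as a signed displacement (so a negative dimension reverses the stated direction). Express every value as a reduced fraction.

Apply edit: d3 := 1
  d6 = d4/5 = 11/5
  d7 = d3 + d5/5 = 19/5
  d8 = d2/2 = 7
  d9 = d5/5 = 14/5
  d10 = d5/4 + d3/3 - d2/3 = -5/6
  d11 = d10 + d9*2 = 143/30
Walk from origin (0, 0):
  seg 1: down by d1 = 4 → (0, -4)
  seg 2: up by d5 = 14 → (0, 10)
  seg 3: down by d10 = -5/6 → (0, 65/6)
  seg 4: left by d1 = 4 → (-4, 65/6)
  seg 5: up by d6 = 11/5 → (-4, 391/30)
  seg 6: left by d8 = 7 → (-11, 391/30)

d6 = 11/5
d7 = 19/5
d8 = 7
d9 = 14/5
d10 = -5/6
d11 = 143/30
endpoint = (-11, 391/30)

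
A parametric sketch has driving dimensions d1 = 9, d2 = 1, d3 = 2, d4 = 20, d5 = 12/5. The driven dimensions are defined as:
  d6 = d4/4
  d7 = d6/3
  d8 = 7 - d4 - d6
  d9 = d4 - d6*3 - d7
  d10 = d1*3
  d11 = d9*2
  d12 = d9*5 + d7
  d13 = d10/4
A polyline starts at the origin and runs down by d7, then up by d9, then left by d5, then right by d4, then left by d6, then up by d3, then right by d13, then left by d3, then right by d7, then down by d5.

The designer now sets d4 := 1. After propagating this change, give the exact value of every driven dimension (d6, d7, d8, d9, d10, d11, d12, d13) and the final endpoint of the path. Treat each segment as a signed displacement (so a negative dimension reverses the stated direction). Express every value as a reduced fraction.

Apply edit: d4 := 1
  d6 = d4/4 = 1/4
  d7 = d6/3 = 1/12
  d8 = 7 - d4 - d6 = 23/4
  d9 = d4 - d6*3 - d7 = 1/6
  d10 = d1*3 = 27
  d11 = d9*2 = 1/3
  d12 = d9*5 + d7 = 11/12
  d13 = d10/4 = 27/4
Walk from origin (0, 0):
  seg 1: down by d7 = 1/12 → (0, -1/12)
  seg 2: up by d9 = 1/6 → (0, 1/12)
  seg 3: left by d5 = 12/5 → (-12/5, 1/12)
  seg 4: right by d4 = 1 → (-7/5, 1/12)
  seg 5: left by d6 = 1/4 → (-33/20, 1/12)
  seg 6: up by d3 = 2 → (-33/20, 25/12)
  seg 7: right by d13 = 27/4 → (51/10, 25/12)
  seg 8: left by d3 = 2 → (31/10, 25/12)
  seg 9: right by d7 = 1/12 → (191/60, 25/12)
  seg 10: down by d5 = 12/5 → (191/60, -19/60)

d6 = 1/4
d7 = 1/12
d8 = 23/4
d9 = 1/6
d10 = 27
d11 = 1/3
d12 = 11/12
d13 = 27/4
endpoint = (191/60, -19/60)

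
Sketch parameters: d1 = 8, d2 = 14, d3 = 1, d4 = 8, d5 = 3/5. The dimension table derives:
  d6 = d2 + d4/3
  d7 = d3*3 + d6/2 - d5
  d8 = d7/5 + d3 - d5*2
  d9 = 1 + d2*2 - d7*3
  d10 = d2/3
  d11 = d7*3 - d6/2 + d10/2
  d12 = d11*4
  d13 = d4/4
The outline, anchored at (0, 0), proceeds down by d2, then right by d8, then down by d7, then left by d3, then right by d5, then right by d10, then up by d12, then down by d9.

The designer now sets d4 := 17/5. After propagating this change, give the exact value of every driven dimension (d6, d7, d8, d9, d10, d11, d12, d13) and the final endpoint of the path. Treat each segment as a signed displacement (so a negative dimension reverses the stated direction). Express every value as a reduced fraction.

Apply edit: d4 := 17/5
  d6 = d2 + d4/3 = 227/15
  d7 = d3*3 + d6/2 - d5 = 299/30
  d8 = d7/5 + d3 - d5*2 = 269/150
  d9 = 1 + d2*2 - d7*3 = -9/10
  d10 = d2/3 = 14/3
  d11 = d7*3 - d6/2 + d10/2 = 74/3
  d12 = d11*4 = 296/3
  d13 = d4/4 = 17/20
Walk from origin (0, 0):
  seg 1: down by d2 = 14 → (0, -14)
  seg 2: right by d8 = 269/150 → (269/150, -14)
  seg 3: down by d7 = 299/30 → (269/150, -719/30)
  seg 4: left by d3 = 1 → (119/150, -719/30)
  seg 5: right by d5 = 3/5 → (209/150, -719/30)
  seg 6: right by d10 = 14/3 → (303/50, -719/30)
  seg 7: up by d12 = 296/3 → (303/50, 747/10)
  seg 8: down by d9 = -9/10 → (303/50, 378/5)

d6 = 227/15
d7 = 299/30
d8 = 269/150
d9 = -9/10
d10 = 14/3
d11 = 74/3
d12 = 296/3
d13 = 17/20
endpoint = (303/50, 378/5)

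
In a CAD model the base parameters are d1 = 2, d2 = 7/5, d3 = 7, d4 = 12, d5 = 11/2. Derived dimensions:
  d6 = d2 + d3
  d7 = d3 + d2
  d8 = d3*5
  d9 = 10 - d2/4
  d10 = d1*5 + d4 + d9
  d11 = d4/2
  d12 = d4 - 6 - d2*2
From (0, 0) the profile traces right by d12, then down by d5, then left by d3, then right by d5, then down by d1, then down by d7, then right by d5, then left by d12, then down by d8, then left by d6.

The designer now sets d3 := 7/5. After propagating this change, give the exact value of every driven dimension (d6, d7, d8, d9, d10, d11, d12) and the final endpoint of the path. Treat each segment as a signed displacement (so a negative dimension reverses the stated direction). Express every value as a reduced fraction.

Apply edit: d3 := 7/5
  d6 = d2 + d3 = 14/5
  d7 = d3 + d2 = 14/5
  d8 = d3*5 = 7
  d9 = 10 - d2/4 = 193/20
  d10 = d1*5 + d4 + d9 = 633/20
  d11 = d4/2 = 6
  d12 = d4 - 6 - d2*2 = 16/5
Walk from origin (0, 0):
  seg 1: right by d12 = 16/5 → (16/5, 0)
  seg 2: down by d5 = 11/2 → (16/5, -11/2)
  seg 3: left by d3 = 7/5 → (9/5, -11/2)
  seg 4: right by d5 = 11/2 → (73/10, -11/2)
  seg 5: down by d1 = 2 → (73/10, -15/2)
  seg 6: down by d7 = 14/5 → (73/10, -103/10)
  seg 7: right by d5 = 11/2 → (64/5, -103/10)
  seg 8: left by d12 = 16/5 → (48/5, -103/10)
  seg 9: down by d8 = 7 → (48/5, -173/10)
  seg 10: left by d6 = 14/5 → (34/5, -173/10)

d6 = 14/5
d7 = 14/5
d8 = 7
d9 = 193/20
d10 = 633/20
d11 = 6
d12 = 16/5
endpoint = (34/5, -173/10)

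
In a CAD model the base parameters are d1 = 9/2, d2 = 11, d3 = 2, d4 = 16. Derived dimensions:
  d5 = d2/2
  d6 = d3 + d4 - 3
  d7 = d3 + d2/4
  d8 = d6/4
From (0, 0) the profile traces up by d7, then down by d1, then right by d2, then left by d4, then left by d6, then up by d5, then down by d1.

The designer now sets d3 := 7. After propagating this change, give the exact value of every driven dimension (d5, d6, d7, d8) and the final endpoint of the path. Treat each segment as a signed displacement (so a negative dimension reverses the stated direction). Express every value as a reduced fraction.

Apply edit: d3 := 7
  d5 = d2/2 = 11/2
  d6 = d3 + d4 - 3 = 20
  d7 = d3 + d2/4 = 39/4
  d8 = d6/4 = 5
Walk from origin (0, 0):
  seg 1: up by d7 = 39/4 → (0, 39/4)
  seg 2: down by d1 = 9/2 → (0, 21/4)
  seg 3: right by d2 = 11 → (11, 21/4)
  seg 4: left by d4 = 16 → (-5, 21/4)
  seg 5: left by d6 = 20 → (-25, 21/4)
  seg 6: up by d5 = 11/2 → (-25, 43/4)
  seg 7: down by d1 = 9/2 → (-25, 25/4)

d5 = 11/2
d6 = 20
d7 = 39/4
d8 = 5
endpoint = (-25, 25/4)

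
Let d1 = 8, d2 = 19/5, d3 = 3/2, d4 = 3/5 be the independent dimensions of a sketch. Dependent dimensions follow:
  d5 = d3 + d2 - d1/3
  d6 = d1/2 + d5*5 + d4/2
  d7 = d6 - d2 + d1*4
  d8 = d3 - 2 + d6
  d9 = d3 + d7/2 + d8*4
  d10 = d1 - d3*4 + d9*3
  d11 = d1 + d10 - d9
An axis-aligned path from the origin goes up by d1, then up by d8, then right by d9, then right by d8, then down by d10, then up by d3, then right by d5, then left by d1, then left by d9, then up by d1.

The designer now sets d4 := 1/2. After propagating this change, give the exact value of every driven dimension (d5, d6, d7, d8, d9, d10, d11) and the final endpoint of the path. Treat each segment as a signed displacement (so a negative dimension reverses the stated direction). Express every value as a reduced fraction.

Apply edit: d4 := 1/2
  d5 = d3 + d2 - d1/3 = 79/30
  d6 = d1/2 + d5*5 + d4/2 = 209/12
  d7 = d6 - d2 + d1*4 = 2737/60
  d8 = d3 - 2 + d6 = 203/12
  d9 = d3 + d7/2 + d8*4 = 3679/40
  d10 = d1 - d3*4 + d9*3 = 11117/40
  d11 = d1 + d10 - d9 = 3879/20
Walk from origin (0, 0):
  seg 1: up by d1 = 8 → (0, 8)
  seg 2: up by d8 = 203/12 → (0, 299/12)
  seg 3: right by d9 = 3679/40 → (3679/40, 299/12)
  seg 4: right by d8 = 203/12 → (13067/120, 299/12)
  seg 5: down by d10 = 11117/40 → (13067/120, -30361/120)
  seg 6: up by d3 = 3/2 → (13067/120, -30181/120)
  seg 7: right by d5 = 79/30 → (4461/40, -30181/120)
  seg 8: left by d1 = 8 → (4141/40, -30181/120)
  seg 9: left by d9 = 3679/40 → (231/20, -30181/120)
  seg 10: up by d1 = 8 → (231/20, -29221/120)

d5 = 79/30
d6 = 209/12
d7 = 2737/60
d8 = 203/12
d9 = 3679/40
d10 = 11117/40
d11 = 3879/20
endpoint = (231/20, -29221/120)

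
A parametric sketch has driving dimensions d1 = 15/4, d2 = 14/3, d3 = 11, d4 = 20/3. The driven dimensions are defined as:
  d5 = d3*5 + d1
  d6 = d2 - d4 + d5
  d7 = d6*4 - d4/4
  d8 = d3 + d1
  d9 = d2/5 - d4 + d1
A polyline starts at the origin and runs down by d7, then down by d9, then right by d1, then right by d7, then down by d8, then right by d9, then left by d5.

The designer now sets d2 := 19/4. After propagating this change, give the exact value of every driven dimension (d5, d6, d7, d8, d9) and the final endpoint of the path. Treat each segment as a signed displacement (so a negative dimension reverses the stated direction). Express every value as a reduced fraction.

d5 = 235/4
d6 = 341/6
d7 = 677/3
d8 = 59/4
d9 = -59/30
endpoint = (1687/10, -4769/20)

Apply edit: d2 := 19/4
  d5 = d3*5 + d1 = 235/4
  d6 = d2 - d4 + d5 = 341/6
  d7 = d6*4 - d4/4 = 677/3
  d8 = d3 + d1 = 59/4
  d9 = d2/5 - d4 + d1 = -59/30
Walk from origin (0, 0):
  seg 1: down by d7 = 677/3 → (0, -677/3)
  seg 2: down by d9 = -59/30 → (0, -2237/10)
  seg 3: right by d1 = 15/4 → (15/4, -2237/10)
  seg 4: right by d7 = 677/3 → (2753/12, -2237/10)
  seg 5: down by d8 = 59/4 → (2753/12, -4769/20)
  seg 6: right by d9 = -59/30 → (4549/20, -4769/20)
  seg 7: left by d5 = 235/4 → (1687/10, -4769/20)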